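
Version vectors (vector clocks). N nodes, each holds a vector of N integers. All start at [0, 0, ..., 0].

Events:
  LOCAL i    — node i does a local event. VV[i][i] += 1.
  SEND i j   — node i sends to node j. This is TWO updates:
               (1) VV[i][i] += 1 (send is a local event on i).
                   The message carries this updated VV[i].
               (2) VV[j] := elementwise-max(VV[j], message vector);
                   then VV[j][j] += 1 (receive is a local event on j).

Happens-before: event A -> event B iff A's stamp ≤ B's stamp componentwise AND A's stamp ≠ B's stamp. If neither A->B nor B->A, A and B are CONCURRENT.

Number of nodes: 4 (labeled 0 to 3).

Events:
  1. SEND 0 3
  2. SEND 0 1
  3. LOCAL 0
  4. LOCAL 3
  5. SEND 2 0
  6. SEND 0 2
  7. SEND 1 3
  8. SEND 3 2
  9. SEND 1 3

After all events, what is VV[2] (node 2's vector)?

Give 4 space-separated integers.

Initial: VV[0]=[0, 0, 0, 0]
Initial: VV[1]=[0, 0, 0, 0]
Initial: VV[2]=[0, 0, 0, 0]
Initial: VV[3]=[0, 0, 0, 0]
Event 1: SEND 0->3: VV[0][0]++ -> VV[0]=[1, 0, 0, 0], msg_vec=[1, 0, 0, 0]; VV[3]=max(VV[3],msg_vec) then VV[3][3]++ -> VV[3]=[1, 0, 0, 1]
Event 2: SEND 0->1: VV[0][0]++ -> VV[0]=[2, 0, 0, 0], msg_vec=[2, 0, 0, 0]; VV[1]=max(VV[1],msg_vec) then VV[1][1]++ -> VV[1]=[2, 1, 0, 0]
Event 3: LOCAL 0: VV[0][0]++ -> VV[0]=[3, 0, 0, 0]
Event 4: LOCAL 3: VV[3][3]++ -> VV[3]=[1, 0, 0, 2]
Event 5: SEND 2->0: VV[2][2]++ -> VV[2]=[0, 0, 1, 0], msg_vec=[0, 0, 1, 0]; VV[0]=max(VV[0],msg_vec) then VV[0][0]++ -> VV[0]=[4, 0, 1, 0]
Event 6: SEND 0->2: VV[0][0]++ -> VV[0]=[5, 0, 1, 0], msg_vec=[5, 0, 1, 0]; VV[2]=max(VV[2],msg_vec) then VV[2][2]++ -> VV[2]=[5, 0, 2, 0]
Event 7: SEND 1->3: VV[1][1]++ -> VV[1]=[2, 2, 0, 0], msg_vec=[2, 2, 0, 0]; VV[3]=max(VV[3],msg_vec) then VV[3][3]++ -> VV[3]=[2, 2, 0, 3]
Event 8: SEND 3->2: VV[3][3]++ -> VV[3]=[2, 2, 0, 4], msg_vec=[2, 2, 0, 4]; VV[2]=max(VV[2],msg_vec) then VV[2][2]++ -> VV[2]=[5, 2, 3, 4]
Event 9: SEND 1->3: VV[1][1]++ -> VV[1]=[2, 3, 0, 0], msg_vec=[2, 3, 0, 0]; VV[3]=max(VV[3],msg_vec) then VV[3][3]++ -> VV[3]=[2, 3, 0, 5]
Final vectors: VV[0]=[5, 0, 1, 0]; VV[1]=[2, 3, 0, 0]; VV[2]=[5, 2, 3, 4]; VV[3]=[2, 3, 0, 5]

Answer: 5 2 3 4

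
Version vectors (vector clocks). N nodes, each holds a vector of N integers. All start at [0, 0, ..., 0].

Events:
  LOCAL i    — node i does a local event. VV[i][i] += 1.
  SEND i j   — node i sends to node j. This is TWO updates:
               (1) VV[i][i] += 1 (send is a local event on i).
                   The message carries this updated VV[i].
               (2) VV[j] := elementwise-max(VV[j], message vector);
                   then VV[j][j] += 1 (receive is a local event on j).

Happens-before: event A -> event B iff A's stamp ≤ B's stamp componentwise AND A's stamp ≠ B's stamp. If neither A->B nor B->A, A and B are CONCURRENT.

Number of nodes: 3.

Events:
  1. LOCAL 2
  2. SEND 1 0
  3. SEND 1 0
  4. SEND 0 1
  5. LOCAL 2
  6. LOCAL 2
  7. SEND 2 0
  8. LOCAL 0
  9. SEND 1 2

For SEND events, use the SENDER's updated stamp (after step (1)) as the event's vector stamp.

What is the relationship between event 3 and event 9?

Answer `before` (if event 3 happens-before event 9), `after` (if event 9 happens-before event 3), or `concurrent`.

Initial: VV[0]=[0, 0, 0]
Initial: VV[1]=[0, 0, 0]
Initial: VV[2]=[0, 0, 0]
Event 1: LOCAL 2: VV[2][2]++ -> VV[2]=[0, 0, 1]
Event 2: SEND 1->0: VV[1][1]++ -> VV[1]=[0, 1, 0], msg_vec=[0, 1, 0]; VV[0]=max(VV[0],msg_vec) then VV[0][0]++ -> VV[0]=[1, 1, 0]
Event 3: SEND 1->0: VV[1][1]++ -> VV[1]=[0, 2, 0], msg_vec=[0, 2, 0]; VV[0]=max(VV[0],msg_vec) then VV[0][0]++ -> VV[0]=[2, 2, 0]
Event 4: SEND 0->1: VV[0][0]++ -> VV[0]=[3, 2, 0], msg_vec=[3, 2, 0]; VV[1]=max(VV[1],msg_vec) then VV[1][1]++ -> VV[1]=[3, 3, 0]
Event 5: LOCAL 2: VV[2][2]++ -> VV[2]=[0, 0, 2]
Event 6: LOCAL 2: VV[2][2]++ -> VV[2]=[0, 0, 3]
Event 7: SEND 2->0: VV[2][2]++ -> VV[2]=[0, 0, 4], msg_vec=[0, 0, 4]; VV[0]=max(VV[0],msg_vec) then VV[0][0]++ -> VV[0]=[4, 2, 4]
Event 8: LOCAL 0: VV[0][0]++ -> VV[0]=[5, 2, 4]
Event 9: SEND 1->2: VV[1][1]++ -> VV[1]=[3, 4, 0], msg_vec=[3, 4, 0]; VV[2]=max(VV[2],msg_vec) then VV[2][2]++ -> VV[2]=[3, 4, 5]
Event 3 stamp: [0, 2, 0]
Event 9 stamp: [3, 4, 0]
[0, 2, 0] <= [3, 4, 0]? True
[3, 4, 0] <= [0, 2, 0]? False
Relation: before

Answer: before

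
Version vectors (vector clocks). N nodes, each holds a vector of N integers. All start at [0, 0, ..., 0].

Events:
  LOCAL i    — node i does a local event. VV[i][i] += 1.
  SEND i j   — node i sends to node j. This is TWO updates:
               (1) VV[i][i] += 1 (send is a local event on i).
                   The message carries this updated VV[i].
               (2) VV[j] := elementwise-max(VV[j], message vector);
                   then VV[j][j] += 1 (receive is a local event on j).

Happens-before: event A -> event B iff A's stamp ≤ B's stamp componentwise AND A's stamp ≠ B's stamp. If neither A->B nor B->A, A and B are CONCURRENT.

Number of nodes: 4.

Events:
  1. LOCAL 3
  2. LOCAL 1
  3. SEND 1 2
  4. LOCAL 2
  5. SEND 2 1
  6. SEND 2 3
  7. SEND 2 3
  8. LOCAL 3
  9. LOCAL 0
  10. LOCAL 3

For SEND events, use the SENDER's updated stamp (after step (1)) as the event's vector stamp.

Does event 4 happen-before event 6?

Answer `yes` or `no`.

Answer: yes

Derivation:
Initial: VV[0]=[0, 0, 0, 0]
Initial: VV[1]=[0, 0, 0, 0]
Initial: VV[2]=[0, 0, 0, 0]
Initial: VV[3]=[0, 0, 0, 0]
Event 1: LOCAL 3: VV[3][3]++ -> VV[3]=[0, 0, 0, 1]
Event 2: LOCAL 1: VV[1][1]++ -> VV[1]=[0, 1, 0, 0]
Event 3: SEND 1->2: VV[1][1]++ -> VV[1]=[0, 2, 0, 0], msg_vec=[0, 2, 0, 0]; VV[2]=max(VV[2],msg_vec) then VV[2][2]++ -> VV[2]=[0, 2, 1, 0]
Event 4: LOCAL 2: VV[2][2]++ -> VV[2]=[0, 2, 2, 0]
Event 5: SEND 2->1: VV[2][2]++ -> VV[2]=[0, 2, 3, 0], msg_vec=[0, 2, 3, 0]; VV[1]=max(VV[1],msg_vec) then VV[1][1]++ -> VV[1]=[0, 3, 3, 0]
Event 6: SEND 2->3: VV[2][2]++ -> VV[2]=[0, 2, 4, 0], msg_vec=[0, 2, 4, 0]; VV[3]=max(VV[3],msg_vec) then VV[3][3]++ -> VV[3]=[0, 2, 4, 2]
Event 7: SEND 2->3: VV[2][2]++ -> VV[2]=[0, 2, 5, 0], msg_vec=[0, 2, 5, 0]; VV[3]=max(VV[3],msg_vec) then VV[3][3]++ -> VV[3]=[0, 2, 5, 3]
Event 8: LOCAL 3: VV[3][3]++ -> VV[3]=[0, 2, 5, 4]
Event 9: LOCAL 0: VV[0][0]++ -> VV[0]=[1, 0, 0, 0]
Event 10: LOCAL 3: VV[3][3]++ -> VV[3]=[0, 2, 5, 5]
Event 4 stamp: [0, 2, 2, 0]
Event 6 stamp: [0, 2, 4, 0]
[0, 2, 2, 0] <= [0, 2, 4, 0]? True. Equal? False. Happens-before: True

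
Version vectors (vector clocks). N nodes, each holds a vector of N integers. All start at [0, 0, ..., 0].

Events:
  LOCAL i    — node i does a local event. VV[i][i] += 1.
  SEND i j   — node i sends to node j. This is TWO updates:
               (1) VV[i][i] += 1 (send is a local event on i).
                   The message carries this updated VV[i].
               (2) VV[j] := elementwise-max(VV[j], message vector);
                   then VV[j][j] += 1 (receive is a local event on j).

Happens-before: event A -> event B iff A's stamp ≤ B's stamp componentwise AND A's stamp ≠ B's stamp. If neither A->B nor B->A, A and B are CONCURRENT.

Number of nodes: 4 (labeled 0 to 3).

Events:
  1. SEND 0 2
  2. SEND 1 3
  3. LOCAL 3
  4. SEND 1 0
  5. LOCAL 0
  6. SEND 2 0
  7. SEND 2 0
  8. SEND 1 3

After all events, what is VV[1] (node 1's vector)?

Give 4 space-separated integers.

Answer: 0 3 0 0

Derivation:
Initial: VV[0]=[0, 0, 0, 0]
Initial: VV[1]=[0, 0, 0, 0]
Initial: VV[2]=[0, 0, 0, 0]
Initial: VV[3]=[0, 0, 0, 0]
Event 1: SEND 0->2: VV[0][0]++ -> VV[0]=[1, 0, 0, 0], msg_vec=[1, 0, 0, 0]; VV[2]=max(VV[2],msg_vec) then VV[2][2]++ -> VV[2]=[1, 0, 1, 0]
Event 2: SEND 1->3: VV[1][1]++ -> VV[1]=[0, 1, 0, 0], msg_vec=[0, 1, 0, 0]; VV[3]=max(VV[3],msg_vec) then VV[3][3]++ -> VV[3]=[0, 1, 0, 1]
Event 3: LOCAL 3: VV[3][3]++ -> VV[3]=[0, 1, 0, 2]
Event 4: SEND 1->0: VV[1][1]++ -> VV[1]=[0, 2, 0, 0], msg_vec=[0, 2, 0, 0]; VV[0]=max(VV[0],msg_vec) then VV[0][0]++ -> VV[0]=[2, 2, 0, 0]
Event 5: LOCAL 0: VV[0][0]++ -> VV[0]=[3, 2, 0, 0]
Event 6: SEND 2->0: VV[2][2]++ -> VV[2]=[1, 0, 2, 0], msg_vec=[1, 0, 2, 0]; VV[0]=max(VV[0],msg_vec) then VV[0][0]++ -> VV[0]=[4, 2, 2, 0]
Event 7: SEND 2->0: VV[2][2]++ -> VV[2]=[1, 0, 3, 0], msg_vec=[1, 0, 3, 0]; VV[0]=max(VV[0],msg_vec) then VV[0][0]++ -> VV[0]=[5, 2, 3, 0]
Event 8: SEND 1->3: VV[1][1]++ -> VV[1]=[0, 3, 0, 0], msg_vec=[0, 3, 0, 0]; VV[3]=max(VV[3],msg_vec) then VV[3][3]++ -> VV[3]=[0, 3, 0, 3]
Final vectors: VV[0]=[5, 2, 3, 0]; VV[1]=[0, 3, 0, 0]; VV[2]=[1, 0, 3, 0]; VV[3]=[0, 3, 0, 3]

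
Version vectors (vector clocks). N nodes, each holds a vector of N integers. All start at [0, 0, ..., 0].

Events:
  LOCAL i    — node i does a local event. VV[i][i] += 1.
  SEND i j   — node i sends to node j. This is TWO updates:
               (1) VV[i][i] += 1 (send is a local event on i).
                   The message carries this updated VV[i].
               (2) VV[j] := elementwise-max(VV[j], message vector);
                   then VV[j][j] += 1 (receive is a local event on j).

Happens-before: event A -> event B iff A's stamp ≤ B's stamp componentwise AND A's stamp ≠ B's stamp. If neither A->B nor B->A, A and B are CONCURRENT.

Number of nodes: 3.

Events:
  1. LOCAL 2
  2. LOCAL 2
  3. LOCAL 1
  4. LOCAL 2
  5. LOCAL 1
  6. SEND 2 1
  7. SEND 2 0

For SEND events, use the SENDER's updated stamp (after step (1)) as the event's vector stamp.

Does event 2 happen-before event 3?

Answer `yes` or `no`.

Answer: no

Derivation:
Initial: VV[0]=[0, 0, 0]
Initial: VV[1]=[0, 0, 0]
Initial: VV[2]=[0, 0, 0]
Event 1: LOCAL 2: VV[2][2]++ -> VV[2]=[0, 0, 1]
Event 2: LOCAL 2: VV[2][2]++ -> VV[2]=[0, 0, 2]
Event 3: LOCAL 1: VV[1][1]++ -> VV[1]=[0, 1, 0]
Event 4: LOCAL 2: VV[2][2]++ -> VV[2]=[0, 0, 3]
Event 5: LOCAL 1: VV[1][1]++ -> VV[1]=[0, 2, 0]
Event 6: SEND 2->1: VV[2][2]++ -> VV[2]=[0, 0, 4], msg_vec=[0, 0, 4]; VV[1]=max(VV[1],msg_vec) then VV[1][1]++ -> VV[1]=[0, 3, 4]
Event 7: SEND 2->0: VV[2][2]++ -> VV[2]=[0, 0, 5], msg_vec=[0, 0, 5]; VV[0]=max(VV[0],msg_vec) then VV[0][0]++ -> VV[0]=[1, 0, 5]
Event 2 stamp: [0, 0, 2]
Event 3 stamp: [0, 1, 0]
[0, 0, 2] <= [0, 1, 0]? False. Equal? False. Happens-before: False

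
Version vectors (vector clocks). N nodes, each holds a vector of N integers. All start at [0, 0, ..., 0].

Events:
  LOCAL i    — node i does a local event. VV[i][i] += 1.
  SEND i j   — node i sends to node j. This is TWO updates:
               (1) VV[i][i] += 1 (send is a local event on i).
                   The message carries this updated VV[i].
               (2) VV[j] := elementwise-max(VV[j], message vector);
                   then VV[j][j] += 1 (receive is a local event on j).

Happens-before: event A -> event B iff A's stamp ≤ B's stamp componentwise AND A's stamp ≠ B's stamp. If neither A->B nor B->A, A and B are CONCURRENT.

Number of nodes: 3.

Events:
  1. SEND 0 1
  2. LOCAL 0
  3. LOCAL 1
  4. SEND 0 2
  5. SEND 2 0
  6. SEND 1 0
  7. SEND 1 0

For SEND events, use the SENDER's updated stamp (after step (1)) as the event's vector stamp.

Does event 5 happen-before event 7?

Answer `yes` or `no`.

Initial: VV[0]=[0, 0, 0]
Initial: VV[1]=[0, 0, 0]
Initial: VV[2]=[0, 0, 0]
Event 1: SEND 0->1: VV[0][0]++ -> VV[0]=[1, 0, 0], msg_vec=[1, 0, 0]; VV[1]=max(VV[1],msg_vec) then VV[1][1]++ -> VV[1]=[1, 1, 0]
Event 2: LOCAL 0: VV[0][0]++ -> VV[0]=[2, 0, 0]
Event 3: LOCAL 1: VV[1][1]++ -> VV[1]=[1, 2, 0]
Event 4: SEND 0->2: VV[0][0]++ -> VV[0]=[3, 0, 0], msg_vec=[3, 0, 0]; VV[2]=max(VV[2],msg_vec) then VV[2][2]++ -> VV[2]=[3, 0, 1]
Event 5: SEND 2->0: VV[2][2]++ -> VV[2]=[3, 0, 2], msg_vec=[3, 0, 2]; VV[0]=max(VV[0],msg_vec) then VV[0][0]++ -> VV[0]=[4, 0, 2]
Event 6: SEND 1->0: VV[1][1]++ -> VV[1]=[1, 3, 0], msg_vec=[1, 3, 0]; VV[0]=max(VV[0],msg_vec) then VV[0][0]++ -> VV[0]=[5, 3, 2]
Event 7: SEND 1->0: VV[1][1]++ -> VV[1]=[1, 4, 0], msg_vec=[1, 4, 0]; VV[0]=max(VV[0],msg_vec) then VV[0][0]++ -> VV[0]=[6, 4, 2]
Event 5 stamp: [3, 0, 2]
Event 7 stamp: [1, 4, 0]
[3, 0, 2] <= [1, 4, 0]? False. Equal? False. Happens-before: False

Answer: no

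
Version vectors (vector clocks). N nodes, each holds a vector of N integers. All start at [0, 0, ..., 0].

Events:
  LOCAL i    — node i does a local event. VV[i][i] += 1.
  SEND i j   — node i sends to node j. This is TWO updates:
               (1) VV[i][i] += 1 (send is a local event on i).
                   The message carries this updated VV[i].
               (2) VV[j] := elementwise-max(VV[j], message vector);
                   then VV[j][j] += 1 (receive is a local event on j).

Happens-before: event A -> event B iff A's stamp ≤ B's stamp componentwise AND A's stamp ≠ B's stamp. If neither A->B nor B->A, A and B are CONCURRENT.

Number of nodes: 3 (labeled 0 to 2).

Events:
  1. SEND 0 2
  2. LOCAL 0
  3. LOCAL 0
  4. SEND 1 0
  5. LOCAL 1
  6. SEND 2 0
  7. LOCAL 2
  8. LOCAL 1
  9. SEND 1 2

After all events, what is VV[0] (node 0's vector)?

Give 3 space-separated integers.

Answer: 5 1 2

Derivation:
Initial: VV[0]=[0, 0, 0]
Initial: VV[1]=[0, 0, 0]
Initial: VV[2]=[0, 0, 0]
Event 1: SEND 0->2: VV[0][0]++ -> VV[0]=[1, 0, 0], msg_vec=[1, 0, 0]; VV[2]=max(VV[2],msg_vec) then VV[2][2]++ -> VV[2]=[1, 0, 1]
Event 2: LOCAL 0: VV[0][0]++ -> VV[0]=[2, 0, 0]
Event 3: LOCAL 0: VV[0][0]++ -> VV[0]=[3, 0, 0]
Event 4: SEND 1->0: VV[1][1]++ -> VV[1]=[0, 1, 0], msg_vec=[0, 1, 0]; VV[0]=max(VV[0],msg_vec) then VV[0][0]++ -> VV[0]=[4, 1, 0]
Event 5: LOCAL 1: VV[1][1]++ -> VV[1]=[0, 2, 0]
Event 6: SEND 2->0: VV[2][2]++ -> VV[2]=[1, 0, 2], msg_vec=[1, 0, 2]; VV[0]=max(VV[0],msg_vec) then VV[0][0]++ -> VV[0]=[5, 1, 2]
Event 7: LOCAL 2: VV[2][2]++ -> VV[2]=[1, 0, 3]
Event 8: LOCAL 1: VV[1][1]++ -> VV[1]=[0, 3, 0]
Event 9: SEND 1->2: VV[1][1]++ -> VV[1]=[0, 4, 0], msg_vec=[0, 4, 0]; VV[2]=max(VV[2],msg_vec) then VV[2][2]++ -> VV[2]=[1, 4, 4]
Final vectors: VV[0]=[5, 1, 2]; VV[1]=[0, 4, 0]; VV[2]=[1, 4, 4]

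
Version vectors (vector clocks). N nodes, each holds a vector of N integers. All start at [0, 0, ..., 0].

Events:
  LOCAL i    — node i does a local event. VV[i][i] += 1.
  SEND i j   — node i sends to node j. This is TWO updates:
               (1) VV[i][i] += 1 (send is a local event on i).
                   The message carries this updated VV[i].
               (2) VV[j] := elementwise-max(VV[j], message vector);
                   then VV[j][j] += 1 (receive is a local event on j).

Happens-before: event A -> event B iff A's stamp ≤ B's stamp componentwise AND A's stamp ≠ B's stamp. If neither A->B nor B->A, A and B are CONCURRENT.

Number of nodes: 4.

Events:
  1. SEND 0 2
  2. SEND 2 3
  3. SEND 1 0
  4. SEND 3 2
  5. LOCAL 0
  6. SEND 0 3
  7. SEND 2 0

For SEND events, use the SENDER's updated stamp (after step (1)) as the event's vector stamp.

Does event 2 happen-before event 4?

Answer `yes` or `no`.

Initial: VV[0]=[0, 0, 0, 0]
Initial: VV[1]=[0, 0, 0, 0]
Initial: VV[2]=[0, 0, 0, 0]
Initial: VV[3]=[0, 0, 0, 0]
Event 1: SEND 0->2: VV[0][0]++ -> VV[0]=[1, 0, 0, 0], msg_vec=[1, 0, 0, 0]; VV[2]=max(VV[2],msg_vec) then VV[2][2]++ -> VV[2]=[1, 0, 1, 0]
Event 2: SEND 2->3: VV[2][2]++ -> VV[2]=[1, 0, 2, 0], msg_vec=[1, 0, 2, 0]; VV[3]=max(VV[3],msg_vec) then VV[3][3]++ -> VV[3]=[1, 0, 2, 1]
Event 3: SEND 1->0: VV[1][1]++ -> VV[1]=[0, 1, 0, 0], msg_vec=[0, 1, 0, 0]; VV[0]=max(VV[0],msg_vec) then VV[0][0]++ -> VV[0]=[2, 1, 0, 0]
Event 4: SEND 3->2: VV[3][3]++ -> VV[3]=[1, 0, 2, 2], msg_vec=[1, 0, 2, 2]; VV[2]=max(VV[2],msg_vec) then VV[2][2]++ -> VV[2]=[1, 0, 3, 2]
Event 5: LOCAL 0: VV[0][0]++ -> VV[0]=[3, 1, 0, 0]
Event 6: SEND 0->3: VV[0][0]++ -> VV[0]=[4, 1, 0, 0], msg_vec=[4, 1, 0, 0]; VV[3]=max(VV[3],msg_vec) then VV[3][3]++ -> VV[3]=[4, 1, 2, 3]
Event 7: SEND 2->0: VV[2][2]++ -> VV[2]=[1, 0, 4, 2], msg_vec=[1, 0, 4, 2]; VV[0]=max(VV[0],msg_vec) then VV[0][0]++ -> VV[0]=[5, 1, 4, 2]
Event 2 stamp: [1, 0, 2, 0]
Event 4 stamp: [1, 0, 2, 2]
[1, 0, 2, 0] <= [1, 0, 2, 2]? True. Equal? False. Happens-before: True

Answer: yes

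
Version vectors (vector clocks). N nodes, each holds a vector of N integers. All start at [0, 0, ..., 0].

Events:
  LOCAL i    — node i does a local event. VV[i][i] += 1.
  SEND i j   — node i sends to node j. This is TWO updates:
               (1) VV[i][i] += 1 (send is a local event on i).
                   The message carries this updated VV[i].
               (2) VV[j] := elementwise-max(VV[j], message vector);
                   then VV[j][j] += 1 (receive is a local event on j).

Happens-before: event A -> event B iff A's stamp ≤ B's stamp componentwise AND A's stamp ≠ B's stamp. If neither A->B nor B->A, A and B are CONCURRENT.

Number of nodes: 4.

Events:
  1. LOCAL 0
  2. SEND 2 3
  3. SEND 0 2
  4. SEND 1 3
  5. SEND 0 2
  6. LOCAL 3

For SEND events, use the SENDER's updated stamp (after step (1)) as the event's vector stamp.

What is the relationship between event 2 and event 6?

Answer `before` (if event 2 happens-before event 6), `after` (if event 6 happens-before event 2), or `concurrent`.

Initial: VV[0]=[0, 0, 0, 0]
Initial: VV[1]=[0, 0, 0, 0]
Initial: VV[2]=[0, 0, 0, 0]
Initial: VV[3]=[0, 0, 0, 0]
Event 1: LOCAL 0: VV[0][0]++ -> VV[0]=[1, 0, 0, 0]
Event 2: SEND 2->3: VV[2][2]++ -> VV[2]=[0, 0, 1, 0], msg_vec=[0, 0, 1, 0]; VV[3]=max(VV[3],msg_vec) then VV[3][3]++ -> VV[3]=[0, 0, 1, 1]
Event 3: SEND 0->2: VV[0][0]++ -> VV[0]=[2, 0, 0, 0], msg_vec=[2, 0, 0, 0]; VV[2]=max(VV[2],msg_vec) then VV[2][2]++ -> VV[2]=[2, 0, 2, 0]
Event 4: SEND 1->3: VV[1][1]++ -> VV[1]=[0, 1, 0, 0], msg_vec=[0, 1, 0, 0]; VV[3]=max(VV[3],msg_vec) then VV[3][3]++ -> VV[3]=[0, 1, 1, 2]
Event 5: SEND 0->2: VV[0][0]++ -> VV[0]=[3, 0, 0, 0], msg_vec=[3, 0, 0, 0]; VV[2]=max(VV[2],msg_vec) then VV[2][2]++ -> VV[2]=[3, 0, 3, 0]
Event 6: LOCAL 3: VV[3][3]++ -> VV[3]=[0, 1, 1, 3]
Event 2 stamp: [0, 0, 1, 0]
Event 6 stamp: [0, 1, 1, 3]
[0, 0, 1, 0] <= [0, 1, 1, 3]? True
[0, 1, 1, 3] <= [0, 0, 1, 0]? False
Relation: before

Answer: before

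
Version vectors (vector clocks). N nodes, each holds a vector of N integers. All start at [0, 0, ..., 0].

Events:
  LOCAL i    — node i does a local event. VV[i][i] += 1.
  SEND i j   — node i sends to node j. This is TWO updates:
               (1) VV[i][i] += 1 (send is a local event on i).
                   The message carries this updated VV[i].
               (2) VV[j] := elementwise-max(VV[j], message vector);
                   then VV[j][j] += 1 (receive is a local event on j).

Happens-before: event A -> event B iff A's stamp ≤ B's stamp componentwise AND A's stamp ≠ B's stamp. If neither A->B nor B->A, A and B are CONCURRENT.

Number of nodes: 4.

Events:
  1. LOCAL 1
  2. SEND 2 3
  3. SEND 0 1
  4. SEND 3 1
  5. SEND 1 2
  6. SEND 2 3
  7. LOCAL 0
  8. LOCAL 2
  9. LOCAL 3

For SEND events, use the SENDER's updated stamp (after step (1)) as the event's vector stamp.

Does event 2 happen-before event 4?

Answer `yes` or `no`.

Answer: yes

Derivation:
Initial: VV[0]=[0, 0, 0, 0]
Initial: VV[1]=[0, 0, 0, 0]
Initial: VV[2]=[0, 0, 0, 0]
Initial: VV[3]=[0, 0, 0, 0]
Event 1: LOCAL 1: VV[1][1]++ -> VV[1]=[0, 1, 0, 0]
Event 2: SEND 2->3: VV[2][2]++ -> VV[2]=[0, 0, 1, 0], msg_vec=[0, 0, 1, 0]; VV[3]=max(VV[3],msg_vec) then VV[3][3]++ -> VV[3]=[0, 0, 1, 1]
Event 3: SEND 0->1: VV[0][0]++ -> VV[0]=[1, 0, 0, 0], msg_vec=[1, 0, 0, 0]; VV[1]=max(VV[1],msg_vec) then VV[1][1]++ -> VV[1]=[1, 2, 0, 0]
Event 4: SEND 3->1: VV[3][3]++ -> VV[3]=[0, 0, 1, 2], msg_vec=[0, 0, 1, 2]; VV[1]=max(VV[1],msg_vec) then VV[1][1]++ -> VV[1]=[1, 3, 1, 2]
Event 5: SEND 1->2: VV[1][1]++ -> VV[1]=[1, 4, 1, 2], msg_vec=[1, 4, 1, 2]; VV[2]=max(VV[2],msg_vec) then VV[2][2]++ -> VV[2]=[1, 4, 2, 2]
Event 6: SEND 2->3: VV[2][2]++ -> VV[2]=[1, 4, 3, 2], msg_vec=[1, 4, 3, 2]; VV[3]=max(VV[3],msg_vec) then VV[3][3]++ -> VV[3]=[1, 4, 3, 3]
Event 7: LOCAL 0: VV[0][0]++ -> VV[0]=[2, 0, 0, 0]
Event 8: LOCAL 2: VV[2][2]++ -> VV[2]=[1, 4, 4, 2]
Event 9: LOCAL 3: VV[3][3]++ -> VV[3]=[1, 4, 3, 4]
Event 2 stamp: [0, 0, 1, 0]
Event 4 stamp: [0, 0, 1, 2]
[0, 0, 1, 0] <= [0, 0, 1, 2]? True. Equal? False. Happens-before: True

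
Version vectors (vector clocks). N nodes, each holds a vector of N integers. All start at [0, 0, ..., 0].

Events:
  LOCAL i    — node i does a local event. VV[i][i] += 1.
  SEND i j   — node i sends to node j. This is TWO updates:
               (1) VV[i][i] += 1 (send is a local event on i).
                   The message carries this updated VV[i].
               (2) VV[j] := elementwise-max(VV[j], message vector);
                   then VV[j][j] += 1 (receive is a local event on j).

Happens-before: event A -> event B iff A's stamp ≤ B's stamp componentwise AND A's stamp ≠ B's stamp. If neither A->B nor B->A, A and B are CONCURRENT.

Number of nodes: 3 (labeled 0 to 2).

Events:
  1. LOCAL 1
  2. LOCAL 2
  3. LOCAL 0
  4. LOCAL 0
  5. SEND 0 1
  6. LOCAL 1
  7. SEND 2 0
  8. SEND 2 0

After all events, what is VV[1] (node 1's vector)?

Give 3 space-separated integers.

Answer: 3 3 0

Derivation:
Initial: VV[0]=[0, 0, 0]
Initial: VV[1]=[0, 0, 0]
Initial: VV[2]=[0, 0, 0]
Event 1: LOCAL 1: VV[1][1]++ -> VV[1]=[0, 1, 0]
Event 2: LOCAL 2: VV[2][2]++ -> VV[2]=[0, 0, 1]
Event 3: LOCAL 0: VV[0][0]++ -> VV[0]=[1, 0, 0]
Event 4: LOCAL 0: VV[0][0]++ -> VV[0]=[2, 0, 0]
Event 5: SEND 0->1: VV[0][0]++ -> VV[0]=[3, 0, 0], msg_vec=[3, 0, 0]; VV[1]=max(VV[1],msg_vec) then VV[1][1]++ -> VV[1]=[3, 2, 0]
Event 6: LOCAL 1: VV[1][1]++ -> VV[1]=[3, 3, 0]
Event 7: SEND 2->0: VV[2][2]++ -> VV[2]=[0, 0, 2], msg_vec=[0, 0, 2]; VV[0]=max(VV[0],msg_vec) then VV[0][0]++ -> VV[0]=[4, 0, 2]
Event 8: SEND 2->0: VV[2][2]++ -> VV[2]=[0, 0, 3], msg_vec=[0, 0, 3]; VV[0]=max(VV[0],msg_vec) then VV[0][0]++ -> VV[0]=[5, 0, 3]
Final vectors: VV[0]=[5, 0, 3]; VV[1]=[3, 3, 0]; VV[2]=[0, 0, 3]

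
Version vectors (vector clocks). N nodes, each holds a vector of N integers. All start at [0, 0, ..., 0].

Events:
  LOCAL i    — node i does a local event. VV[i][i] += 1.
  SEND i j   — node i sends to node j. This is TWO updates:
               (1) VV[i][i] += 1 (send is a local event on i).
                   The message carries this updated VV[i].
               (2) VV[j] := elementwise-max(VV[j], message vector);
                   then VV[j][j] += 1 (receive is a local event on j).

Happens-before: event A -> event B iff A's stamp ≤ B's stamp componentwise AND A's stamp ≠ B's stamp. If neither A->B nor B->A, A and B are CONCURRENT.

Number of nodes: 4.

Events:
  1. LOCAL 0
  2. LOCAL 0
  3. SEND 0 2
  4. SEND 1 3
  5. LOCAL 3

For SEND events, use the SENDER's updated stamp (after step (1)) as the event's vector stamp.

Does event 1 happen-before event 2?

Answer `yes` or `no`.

Initial: VV[0]=[0, 0, 0, 0]
Initial: VV[1]=[0, 0, 0, 0]
Initial: VV[2]=[0, 0, 0, 0]
Initial: VV[3]=[0, 0, 0, 0]
Event 1: LOCAL 0: VV[0][0]++ -> VV[0]=[1, 0, 0, 0]
Event 2: LOCAL 0: VV[0][0]++ -> VV[0]=[2, 0, 0, 0]
Event 3: SEND 0->2: VV[0][0]++ -> VV[0]=[3, 0, 0, 0], msg_vec=[3, 0, 0, 0]; VV[2]=max(VV[2],msg_vec) then VV[2][2]++ -> VV[2]=[3, 0, 1, 0]
Event 4: SEND 1->3: VV[1][1]++ -> VV[1]=[0, 1, 0, 0], msg_vec=[0, 1, 0, 0]; VV[3]=max(VV[3],msg_vec) then VV[3][3]++ -> VV[3]=[0, 1, 0, 1]
Event 5: LOCAL 3: VV[3][3]++ -> VV[3]=[0, 1, 0, 2]
Event 1 stamp: [1, 0, 0, 0]
Event 2 stamp: [2, 0, 0, 0]
[1, 0, 0, 0] <= [2, 0, 0, 0]? True. Equal? False. Happens-before: True

Answer: yes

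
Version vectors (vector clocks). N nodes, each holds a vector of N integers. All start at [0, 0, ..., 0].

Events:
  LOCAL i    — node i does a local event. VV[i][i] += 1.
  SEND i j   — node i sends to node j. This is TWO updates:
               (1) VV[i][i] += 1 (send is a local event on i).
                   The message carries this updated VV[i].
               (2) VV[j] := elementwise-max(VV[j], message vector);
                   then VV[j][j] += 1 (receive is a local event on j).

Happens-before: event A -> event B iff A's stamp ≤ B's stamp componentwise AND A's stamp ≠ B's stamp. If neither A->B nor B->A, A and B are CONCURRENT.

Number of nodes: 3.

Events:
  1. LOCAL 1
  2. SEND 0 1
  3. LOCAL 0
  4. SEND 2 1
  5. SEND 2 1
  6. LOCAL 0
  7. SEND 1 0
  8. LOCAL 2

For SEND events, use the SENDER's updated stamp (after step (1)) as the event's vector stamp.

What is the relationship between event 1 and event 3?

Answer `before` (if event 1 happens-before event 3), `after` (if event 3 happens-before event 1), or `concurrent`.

Answer: concurrent

Derivation:
Initial: VV[0]=[0, 0, 0]
Initial: VV[1]=[0, 0, 0]
Initial: VV[2]=[0, 0, 0]
Event 1: LOCAL 1: VV[1][1]++ -> VV[1]=[0, 1, 0]
Event 2: SEND 0->1: VV[0][0]++ -> VV[0]=[1, 0, 0], msg_vec=[1, 0, 0]; VV[1]=max(VV[1],msg_vec) then VV[1][1]++ -> VV[1]=[1, 2, 0]
Event 3: LOCAL 0: VV[0][0]++ -> VV[0]=[2, 0, 0]
Event 4: SEND 2->1: VV[2][2]++ -> VV[2]=[0, 0, 1], msg_vec=[0, 0, 1]; VV[1]=max(VV[1],msg_vec) then VV[1][1]++ -> VV[1]=[1, 3, 1]
Event 5: SEND 2->1: VV[2][2]++ -> VV[2]=[0, 0, 2], msg_vec=[0, 0, 2]; VV[1]=max(VV[1],msg_vec) then VV[1][1]++ -> VV[1]=[1, 4, 2]
Event 6: LOCAL 0: VV[0][0]++ -> VV[0]=[3, 0, 0]
Event 7: SEND 1->0: VV[1][1]++ -> VV[1]=[1, 5, 2], msg_vec=[1, 5, 2]; VV[0]=max(VV[0],msg_vec) then VV[0][0]++ -> VV[0]=[4, 5, 2]
Event 8: LOCAL 2: VV[2][2]++ -> VV[2]=[0, 0, 3]
Event 1 stamp: [0, 1, 0]
Event 3 stamp: [2, 0, 0]
[0, 1, 0] <= [2, 0, 0]? False
[2, 0, 0] <= [0, 1, 0]? False
Relation: concurrent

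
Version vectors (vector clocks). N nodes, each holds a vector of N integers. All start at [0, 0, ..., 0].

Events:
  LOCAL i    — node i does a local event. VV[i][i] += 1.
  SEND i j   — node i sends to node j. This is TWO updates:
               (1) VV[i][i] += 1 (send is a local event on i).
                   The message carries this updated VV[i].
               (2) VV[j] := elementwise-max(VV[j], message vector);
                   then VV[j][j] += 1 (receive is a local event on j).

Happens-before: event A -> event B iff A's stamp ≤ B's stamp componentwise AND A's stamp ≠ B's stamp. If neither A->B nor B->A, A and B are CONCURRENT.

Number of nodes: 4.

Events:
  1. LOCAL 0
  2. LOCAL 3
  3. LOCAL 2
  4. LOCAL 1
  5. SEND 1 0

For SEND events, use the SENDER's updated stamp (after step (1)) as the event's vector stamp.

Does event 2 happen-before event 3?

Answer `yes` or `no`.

Initial: VV[0]=[0, 0, 0, 0]
Initial: VV[1]=[0, 0, 0, 0]
Initial: VV[2]=[0, 0, 0, 0]
Initial: VV[3]=[0, 0, 0, 0]
Event 1: LOCAL 0: VV[0][0]++ -> VV[0]=[1, 0, 0, 0]
Event 2: LOCAL 3: VV[3][3]++ -> VV[3]=[0, 0, 0, 1]
Event 3: LOCAL 2: VV[2][2]++ -> VV[2]=[0, 0, 1, 0]
Event 4: LOCAL 1: VV[1][1]++ -> VV[1]=[0, 1, 0, 0]
Event 5: SEND 1->0: VV[1][1]++ -> VV[1]=[0, 2, 0, 0], msg_vec=[0, 2, 0, 0]; VV[0]=max(VV[0],msg_vec) then VV[0][0]++ -> VV[0]=[2, 2, 0, 0]
Event 2 stamp: [0, 0, 0, 1]
Event 3 stamp: [0, 0, 1, 0]
[0, 0, 0, 1] <= [0, 0, 1, 0]? False. Equal? False. Happens-before: False

Answer: no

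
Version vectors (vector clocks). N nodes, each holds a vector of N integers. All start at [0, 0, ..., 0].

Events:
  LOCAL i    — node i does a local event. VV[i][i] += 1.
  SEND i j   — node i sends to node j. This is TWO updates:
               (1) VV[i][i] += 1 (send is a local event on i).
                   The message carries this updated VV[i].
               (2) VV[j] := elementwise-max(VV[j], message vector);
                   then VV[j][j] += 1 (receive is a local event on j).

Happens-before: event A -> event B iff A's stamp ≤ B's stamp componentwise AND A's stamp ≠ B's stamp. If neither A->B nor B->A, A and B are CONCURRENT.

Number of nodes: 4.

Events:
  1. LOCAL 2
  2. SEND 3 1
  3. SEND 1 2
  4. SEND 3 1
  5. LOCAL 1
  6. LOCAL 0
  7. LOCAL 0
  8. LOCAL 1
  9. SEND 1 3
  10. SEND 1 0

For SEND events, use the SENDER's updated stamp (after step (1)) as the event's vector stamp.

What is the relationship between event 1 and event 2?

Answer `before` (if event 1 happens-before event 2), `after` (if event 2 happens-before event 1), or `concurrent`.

Answer: concurrent

Derivation:
Initial: VV[0]=[0, 0, 0, 0]
Initial: VV[1]=[0, 0, 0, 0]
Initial: VV[2]=[0, 0, 0, 0]
Initial: VV[3]=[0, 0, 0, 0]
Event 1: LOCAL 2: VV[2][2]++ -> VV[2]=[0, 0, 1, 0]
Event 2: SEND 3->1: VV[3][3]++ -> VV[3]=[0, 0, 0, 1], msg_vec=[0, 0, 0, 1]; VV[1]=max(VV[1],msg_vec) then VV[1][1]++ -> VV[1]=[0, 1, 0, 1]
Event 3: SEND 1->2: VV[1][1]++ -> VV[1]=[0, 2, 0, 1], msg_vec=[0, 2, 0, 1]; VV[2]=max(VV[2],msg_vec) then VV[2][2]++ -> VV[2]=[0, 2, 2, 1]
Event 4: SEND 3->1: VV[3][3]++ -> VV[3]=[0, 0, 0, 2], msg_vec=[0, 0, 0, 2]; VV[1]=max(VV[1],msg_vec) then VV[1][1]++ -> VV[1]=[0, 3, 0, 2]
Event 5: LOCAL 1: VV[1][1]++ -> VV[1]=[0, 4, 0, 2]
Event 6: LOCAL 0: VV[0][0]++ -> VV[0]=[1, 0, 0, 0]
Event 7: LOCAL 0: VV[0][0]++ -> VV[0]=[2, 0, 0, 0]
Event 8: LOCAL 1: VV[1][1]++ -> VV[1]=[0, 5, 0, 2]
Event 9: SEND 1->3: VV[1][1]++ -> VV[1]=[0, 6, 0, 2], msg_vec=[0, 6, 0, 2]; VV[3]=max(VV[3],msg_vec) then VV[3][3]++ -> VV[3]=[0, 6, 0, 3]
Event 10: SEND 1->0: VV[1][1]++ -> VV[1]=[0, 7, 0, 2], msg_vec=[0, 7, 0, 2]; VV[0]=max(VV[0],msg_vec) then VV[0][0]++ -> VV[0]=[3, 7, 0, 2]
Event 1 stamp: [0, 0, 1, 0]
Event 2 stamp: [0, 0, 0, 1]
[0, 0, 1, 0] <= [0, 0, 0, 1]? False
[0, 0, 0, 1] <= [0, 0, 1, 0]? False
Relation: concurrent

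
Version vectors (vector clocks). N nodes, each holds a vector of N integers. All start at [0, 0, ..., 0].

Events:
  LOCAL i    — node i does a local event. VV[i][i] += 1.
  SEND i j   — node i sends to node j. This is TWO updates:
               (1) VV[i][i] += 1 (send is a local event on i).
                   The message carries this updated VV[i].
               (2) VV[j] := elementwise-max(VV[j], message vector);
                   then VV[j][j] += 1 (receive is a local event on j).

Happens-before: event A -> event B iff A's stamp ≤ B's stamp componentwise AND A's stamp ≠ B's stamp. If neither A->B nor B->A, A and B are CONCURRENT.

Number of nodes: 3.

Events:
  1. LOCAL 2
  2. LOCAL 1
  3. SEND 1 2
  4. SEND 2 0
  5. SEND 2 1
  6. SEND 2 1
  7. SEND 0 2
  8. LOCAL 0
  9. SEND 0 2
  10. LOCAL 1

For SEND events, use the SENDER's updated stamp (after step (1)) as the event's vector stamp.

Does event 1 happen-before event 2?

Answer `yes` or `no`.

Initial: VV[0]=[0, 0, 0]
Initial: VV[1]=[0, 0, 0]
Initial: VV[2]=[0, 0, 0]
Event 1: LOCAL 2: VV[2][2]++ -> VV[2]=[0, 0, 1]
Event 2: LOCAL 1: VV[1][1]++ -> VV[1]=[0, 1, 0]
Event 3: SEND 1->2: VV[1][1]++ -> VV[1]=[0, 2, 0], msg_vec=[0, 2, 0]; VV[2]=max(VV[2],msg_vec) then VV[2][2]++ -> VV[2]=[0, 2, 2]
Event 4: SEND 2->0: VV[2][2]++ -> VV[2]=[0, 2, 3], msg_vec=[0, 2, 3]; VV[0]=max(VV[0],msg_vec) then VV[0][0]++ -> VV[0]=[1, 2, 3]
Event 5: SEND 2->1: VV[2][2]++ -> VV[2]=[0, 2, 4], msg_vec=[0, 2, 4]; VV[1]=max(VV[1],msg_vec) then VV[1][1]++ -> VV[1]=[0, 3, 4]
Event 6: SEND 2->1: VV[2][2]++ -> VV[2]=[0, 2, 5], msg_vec=[0, 2, 5]; VV[1]=max(VV[1],msg_vec) then VV[1][1]++ -> VV[1]=[0, 4, 5]
Event 7: SEND 0->2: VV[0][0]++ -> VV[0]=[2, 2, 3], msg_vec=[2, 2, 3]; VV[2]=max(VV[2],msg_vec) then VV[2][2]++ -> VV[2]=[2, 2, 6]
Event 8: LOCAL 0: VV[0][0]++ -> VV[0]=[3, 2, 3]
Event 9: SEND 0->2: VV[0][0]++ -> VV[0]=[4, 2, 3], msg_vec=[4, 2, 3]; VV[2]=max(VV[2],msg_vec) then VV[2][2]++ -> VV[2]=[4, 2, 7]
Event 10: LOCAL 1: VV[1][1]++ -> VV[1]=[0, 5, 5]
Event 1 stamp: [0, 0, 1]
Event 2 stamp: [0, 1, 0]
[0, 0, 1] <= [0, 1, 0]? False. Equal? False. Happens-before: False

Answer: no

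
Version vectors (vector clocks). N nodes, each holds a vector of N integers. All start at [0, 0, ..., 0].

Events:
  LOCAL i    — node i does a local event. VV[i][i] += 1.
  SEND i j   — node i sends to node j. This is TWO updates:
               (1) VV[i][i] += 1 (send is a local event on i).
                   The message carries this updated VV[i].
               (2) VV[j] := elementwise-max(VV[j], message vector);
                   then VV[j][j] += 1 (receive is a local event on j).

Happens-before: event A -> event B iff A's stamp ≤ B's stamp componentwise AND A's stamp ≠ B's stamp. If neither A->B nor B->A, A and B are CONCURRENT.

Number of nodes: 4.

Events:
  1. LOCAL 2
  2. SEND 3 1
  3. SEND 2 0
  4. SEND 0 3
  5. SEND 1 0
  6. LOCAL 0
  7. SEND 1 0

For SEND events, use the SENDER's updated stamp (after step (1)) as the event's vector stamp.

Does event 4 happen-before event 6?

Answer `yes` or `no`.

Initial: VV[0]=[0, 0, 0, 0]
Initial: VV[1]=[0, 0, 0, 0]
Initial: VV[2]=[0, 0, 0, 0]
Initial: VV[3]=[0, 0, 0, 0]
Event 1: LOCAL 2: VV[2][2]++ -> VV[2]=[0, 0, 1, 0]
Event 2: SEND 3->1: VV[3][3]++ -> VV[3]=[0, 0, 0, 1], msg_vec=[0, 0, 0, 1]; VV[1]=max(VV[1],msg_vec) then VV[1][1]++ -> VV[1]=[0, 1, 0, 1]
Event 3: SEND 2->0: VV[2][2]++ -> VV[2]=[0, 0, 2, 0], msg_vec=[0, 0, 2, 0]; VV[0]=max(VV[0],msg_vec) then VV[0][0]++ -> VV[0]=[1, 0, 2, 0]
Event 4: SEND 0->3: VV[0][0]++ -> VV[0]=[2, 0, 2, 0], msg_vec=[2, 0, 2, 0]; VV[3]=max(VV[3],msg_vec) then VV[3][3]++ -> VV[3]=[2, 0, 2, 2]
Event 5: SEND 1->0: VV[1][1]++ -> VV[1]=[0, 2, 0, 1], msg_vec=[0, 2, 0, 1]; VV[0]=max(VV[0],msg_vec) then VV[0][0]++ -> VV[0]=[3, 2, 2, 1]
Event 6: LOCAL 0: VV[0][0]++ -> VV[0]=[4, 2, 2, 1]
Event 7: SEND 1->0: VV[1][1]++ -> VV[1]=[0, 3, 0, 1], msg_vec=[0, 3, 0, 1]; VV[0]=max(VV[0],msg_vec) then VV[0][0]++ -> VV[0]=[5, 3, 2, 1]
Event 4 stamp: [2, 0, 2, 0]
Event 6 stamp: [4, 2, 2, 1]
[2, 0, 2, 0] <= [4, 2, 2, 1]? True. Equal? False. Happens-before: True

Answer: yes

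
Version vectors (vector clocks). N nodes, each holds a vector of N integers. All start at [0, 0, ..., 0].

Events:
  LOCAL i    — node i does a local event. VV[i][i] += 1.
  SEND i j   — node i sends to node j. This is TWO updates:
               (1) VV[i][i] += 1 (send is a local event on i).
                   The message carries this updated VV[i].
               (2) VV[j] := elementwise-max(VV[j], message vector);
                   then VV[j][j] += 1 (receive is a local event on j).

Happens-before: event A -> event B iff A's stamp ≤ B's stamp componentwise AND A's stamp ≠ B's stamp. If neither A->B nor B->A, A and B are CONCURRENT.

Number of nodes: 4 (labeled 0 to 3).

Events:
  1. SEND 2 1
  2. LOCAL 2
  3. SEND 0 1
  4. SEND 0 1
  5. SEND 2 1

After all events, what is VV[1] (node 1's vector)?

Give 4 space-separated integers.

Answer: 2 4 3 0

Derivation:
Initial: VV[0]=[0, 0, 0, 0]
Initial: VV[1]=[0, 0, 0, 0]
Initial: VV[2]=[0, 0, 0, 0]
Initial: VV[3]=[0, 0, 0, 0]
Event 1: SEND 2->1: VV[2][2]++ -> VV[2]=[0, 0, 1, 0], msg_vec=[0, 0, 1, 0]; VV[1]=max(VV[1],msg_vec) then VV[1][1]++ -> VV[1]=[0, 1, 1, 0]
Event 2: LOCAL 2: VV[2][2]++ -> VV[2]=[0, 0, 2, 0]
Event 3: SEND 0->1: VV[0][0]++ -> VV[0]=[1, 0, 0, 0], msg_vec=[1, 0, 0, 0]; VV[1]=max(VV[1],msg_vec) then VV[1][1]++ -> VV[1]=[1, 2, 1, 0]
Event 4: SEND 0->1: VV[0][0]++ -> VV[0]=[2, 0, 0, 0], msg_vec=[2, 0, 0, 0]; VV[1]=max(VV[1],msg_vec) then VV[1][1]++ -> VV[1]=[2, 3, 1, 0]
Event 5: SEND 2->1: VV[2][2]++ -> VV[2]=[0, 0, 3, 0], msg_vec=[0, 0, 3, 0]; VV[1]=max(VV[1],msg_vec) then VV[1][1]++ -> VV[1]=[2, 4, 3, 0]
Final vectors: VV[0]=[2, 0, 0, 0]; VV[1]=[2, 4, 3, 0]; VV[2]=[0, 0, 3, 0]; VV[3]=[0, 0, 0, 0]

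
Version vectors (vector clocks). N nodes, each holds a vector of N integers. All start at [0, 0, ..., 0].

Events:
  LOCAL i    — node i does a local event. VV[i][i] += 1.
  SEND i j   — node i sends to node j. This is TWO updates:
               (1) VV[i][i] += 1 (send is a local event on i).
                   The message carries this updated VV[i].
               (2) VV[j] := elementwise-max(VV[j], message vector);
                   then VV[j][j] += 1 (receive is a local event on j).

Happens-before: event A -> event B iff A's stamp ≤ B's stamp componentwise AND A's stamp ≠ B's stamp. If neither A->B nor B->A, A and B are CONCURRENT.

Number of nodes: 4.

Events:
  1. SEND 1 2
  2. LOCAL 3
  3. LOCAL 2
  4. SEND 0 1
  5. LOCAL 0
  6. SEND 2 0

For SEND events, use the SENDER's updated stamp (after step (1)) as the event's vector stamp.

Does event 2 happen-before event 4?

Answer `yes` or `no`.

Initial: VV[0]=[0, 0, 0, 0]
Initial: VV[1]=[0, 0, 0, 0]
Initial: VV[2]=[0, 0, 0, 0]
Initial: VV[3]=[0, 0, 0, 0]
Event 1: SEND 1->2: VV[1][1]++ -> VV[1]=[0, 1, 0, 0], msg_vec=[0, 1, 0, 0]; VV[2]=max(VV[2],msg_vec) then VV[2][2]++ -> VV[2]=[0, 1, 1, 0]
Event 2: LOCAL 3: VV[3][3]++ -> VV[3]=[0, 0, 0, 1]
Event 3: LOCAL 2: VV[2][2]++ -> VV[2]=[0, 1, 2, 0]
Event 4: SEND 0->1: VV[0][0]++ -> VV[0]=[1, 0, 0, 0], msg_vec=[1, 0, 0, 0]; VV[1]=max(VV[1],msg_vec) then VV[1][1]++ -> VV[1]=[1, 2, 0, 0]
Event 5: LOCAL 0: VV[0][0]++ -> VV[0]=[2, 0, 0, 0]
Event 6: SEND 2->0: VV[2][2]++ -> VV[2]=[0, 1, 3, 0], msg_vec=[0, 1, 3, 0]; VV[0]=max(VV[0],msg_vec) then VV[0][0]++ -> VV[0]=[3, 1, 3, 0]
Event 2 stamp: [0, 0, 0, 1]
Event 4 stamp: [1, 0, 0, 0]
[0, 0, 0, 1] <= [1, 0, 0, 0]? False. Equal? False. Happens-before: False

Answer: no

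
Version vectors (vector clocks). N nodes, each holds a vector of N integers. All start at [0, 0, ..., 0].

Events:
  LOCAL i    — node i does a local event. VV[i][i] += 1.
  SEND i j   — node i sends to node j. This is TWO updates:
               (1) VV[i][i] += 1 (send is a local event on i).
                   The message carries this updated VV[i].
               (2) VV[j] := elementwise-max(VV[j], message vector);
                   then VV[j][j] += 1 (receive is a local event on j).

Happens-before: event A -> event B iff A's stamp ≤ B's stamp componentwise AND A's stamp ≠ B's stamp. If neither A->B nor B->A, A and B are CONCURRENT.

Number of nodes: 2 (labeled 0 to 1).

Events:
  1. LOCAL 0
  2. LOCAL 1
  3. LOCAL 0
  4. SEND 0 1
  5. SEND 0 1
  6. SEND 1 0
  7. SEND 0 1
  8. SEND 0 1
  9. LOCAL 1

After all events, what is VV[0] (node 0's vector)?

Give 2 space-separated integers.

Answer: 7 4

Derivation:
Initial: VV[0]=[0, 0]
Initial: VV[1]=[0, 0]
Event 1: LOCAL 0: VV[0][0]++ -> VV[0]=[1, 0]
Event 2: LOCAL 1: VV[1][1]++ -> VV[1]=[0, 1]
Event 3: LOCAL 0: VV[0][0]++ -> VV[0]=[2, 0]
Event 4: SEND 0->1: VV[0][0]++ -> VV[0]=[3, 0], msg_vec=[3, 0]; VV[1]=max(VV[1],msg_vec) then VV[1][1]++ -> VV[1]=[3, 2]
Event 5: SEND 0->1: VV[0][0]++ -> VV[0]=[4, 0], msg_vec=[4, 0]; VV[1]=max(VV[1],msg_vec) then VV[1][1]++ -> VV[1]=[4, 3]
Event 6: SEND 1->0: VV[1][1]++ -> VV[1]=[4, 4], msg_vec=[4, 4]; VV[0]=max(VV[0],msg_vec) then VV[0][0]++ -> VV[0]=[5, 4]
Event 7: SEND 0->1: VV[0][0]++ -> VV[0]=[6, 4], msg_vec=[6, 4]; VV[1]=max(VV[1],msg_vec) then VV[1][1]++ -> VV[1]=[6, 5]
Event 8: SEND 0->1: VV[0][0]++ -> VV[0]=[7, 4], msg_vec=[7, 4]; VV[1]=max(VV[1],msg_vec) then VV[1][1]++ -> VV[1]=[7, 6]
Event 9: LOCAL 1: VV[1][1]++ -> VV[1]=[7, 7]
Final vectors: VV[0]=[7, 4]; VV[1]=[7, 7]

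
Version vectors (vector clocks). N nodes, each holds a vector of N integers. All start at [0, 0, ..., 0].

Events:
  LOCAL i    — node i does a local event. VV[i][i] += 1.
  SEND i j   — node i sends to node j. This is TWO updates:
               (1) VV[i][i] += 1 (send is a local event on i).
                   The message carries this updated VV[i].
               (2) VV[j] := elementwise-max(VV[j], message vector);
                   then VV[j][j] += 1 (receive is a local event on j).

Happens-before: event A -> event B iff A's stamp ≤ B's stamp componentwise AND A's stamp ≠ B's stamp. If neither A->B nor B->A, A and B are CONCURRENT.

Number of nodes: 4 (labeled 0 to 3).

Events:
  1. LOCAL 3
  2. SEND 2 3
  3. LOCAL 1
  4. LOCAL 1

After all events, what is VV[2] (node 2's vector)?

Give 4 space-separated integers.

Answer: 0 0 1 0

Derivation:
Initial: VV[0]=[0, 0, 0, 0]
Initial: VV[1]=[0, 0, 0, 0]
Initial: VV[2]=[0, 0, 0, 0]
Initial: VV[3]=[0, 0, 0, 0]
Event 1: LOCAL 3: VV[3][3]++ -> VV[3]=[0, 0, 0, 1]
Event 2: SEND 2->3: VV[2][2]++ -> VV[2]=[0, 0, 1, 0], msg_vec=[0, 0, 1, 0]; VV[3]=max(VV[3],msg_vec) then VV[3][3]++ -> VV[3]=[0, 0, 1, 2]
Event 3: LOCAL 1: VV[1][1]++ -> VV[1]=[0, 1, 0, 0]
Event 4: LOCAL 1: VV[1][1]++ -> VV[1]=[0, 2, 0, 0]
Final vectors: VV[0]=[0, 0, 0, 0]; VV[1]=[0, 2, 0, 0]; VV[2]=[0, 0, 1, 0]; VV[3]=[0, 0, 1, 2]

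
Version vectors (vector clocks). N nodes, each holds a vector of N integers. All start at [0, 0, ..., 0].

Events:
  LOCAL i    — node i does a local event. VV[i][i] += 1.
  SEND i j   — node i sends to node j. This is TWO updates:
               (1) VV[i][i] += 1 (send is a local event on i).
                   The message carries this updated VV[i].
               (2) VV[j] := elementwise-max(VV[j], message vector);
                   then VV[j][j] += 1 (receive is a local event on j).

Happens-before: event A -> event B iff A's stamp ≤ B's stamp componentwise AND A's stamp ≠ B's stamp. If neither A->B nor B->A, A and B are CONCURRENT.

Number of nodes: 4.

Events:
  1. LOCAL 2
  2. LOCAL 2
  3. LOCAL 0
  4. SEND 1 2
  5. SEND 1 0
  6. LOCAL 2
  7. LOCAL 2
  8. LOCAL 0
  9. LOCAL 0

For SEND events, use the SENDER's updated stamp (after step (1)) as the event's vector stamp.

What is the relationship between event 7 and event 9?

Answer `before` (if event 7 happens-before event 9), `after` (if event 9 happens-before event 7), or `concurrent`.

Answer: concurrent

Derivation:
Initial: VV[0]=[0, 0, 0, 0]
Initial: VV[1]=[0, 0, 0, 0]
Initial: VV[2]=[0, 0, 0, 0]
Initial: VV[3]=[0, 0, 0, 0]
Event 1: LOCAL 2: VV[2][2]++ -> VV[2]=[0, 0, 1, 0]
Event 2: LOCAL 2: VV[2][2]++ -> VV[2]=[0, 0, 2, 0]
Event 3: LOCAL 0: VV[0][0]++ -> VV[0]=[1, 0, 0, 0]
Event 4: SEND 1->2: VV[1][1]++ -> VV[1]=[0, 1, 0, 0], msg_vec=[0, 1, 0, 0]; VV[2]=max(VV[2],msg_vec) then VV[2][2]++ -> VV[2]=[0, 1, 3, 0]
Event 5: SEND 1->0: VV[1][1]++ -> VV[1]=[0, 2, 0, 0], msg_vec=[0, 2, 0, 0]; VV[0]=max(VV[0],msg_vec) then VV[0][0]++ -> VV[0]=[2, 2, 0, 0]
Event 6: LOCAL 2: VV[2][2]++ -> VV[2]=[0, 1, 4, 0]
Event 7: LOCAL 2: VV[2][2]++ -> VV[2]=[0, 1, 5, 0]
Event 8: LOCAL 0: VV[0][0]++ -> VV[0]=[3, 2, 0, 0]
Event 9: LOCAL 0: VV[0][0]++ -> VV[0]=[4, 2, 0, 0]
Event 7 stamp: [0, 1, 5, 0]
Event 9 stamp: [4, 2, 0, 0]
[0, 1, 5, 0] <= [4, 2, 0, 0]? False
[4, 2, 0, 0] <= [0, 1, 5, 0]? False
Relation: concurrent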